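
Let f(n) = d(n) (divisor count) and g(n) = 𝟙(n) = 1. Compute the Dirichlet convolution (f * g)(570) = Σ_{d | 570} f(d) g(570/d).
(d * 𝟙)(570) = 81

Divisors of 570: [1, 2, 3, 5, 6, 10, 15, 19, 30, 38, 57, 95, 114, 190, 285, 570]. For each d | 570:
  d = 1: d(1) · 𝟙(570/1) = 1 · 1 = 1
  d = 2: d(2) · 𝟙(570/2) = 2 · 1 = 2
  d = 3: d(3) · 𝟙(570/3) = 2 · 1 = 2
  d = 5: d(5) · 𝟙(570/5) = 2 · 1 = 2
  d = 6: d(6) · 𝟙(570/6) = 4 · 1 = 4
  d = 10: d(10) · 𝟙(570/10) = 4 · 1 = 4
  d = 15: d(15) · 𝟙(570/15) = 4 · 1 = 4
  d = 19: d(19) · 𝟙(570/19) = 2 · 1 = 2
  d = 30: d(30) · 𝟙(570/30) = 8 · 1 = 8
  d = 38: d(38) · 𝟙(570/38) = 4 · 1 = 4
  d = 57: d(57) · 𝟙(570/57) = 4 · 1 = 4
  d = 95: d(95) · 𝟙(570/95) = 4 · 1 = 4
  d = 114: d(114) · 𝟙(570/114) = 8 · 1 = 8
  d = 190: d(190) · 𝟙(570/190) = 8 · 1 = 8
  d = 285: d(285) · 𝟙(570/285) = 8 · 1 = 8
  d = 570: d(570) · 𝟙(570/570) = 16 · 1 = 16
Summing: (d * 𝟙)(570) = 1 + 2 + 2 + 2 + 4 + 4 + 4 + 2 + 8 + 4 + 4 + 4 + 8 + 8 + 8 + 16 = 81.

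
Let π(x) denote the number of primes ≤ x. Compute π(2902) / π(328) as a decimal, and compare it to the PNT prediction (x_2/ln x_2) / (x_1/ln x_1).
π(2902)/π(328) = 419/66 ≈ 6.3485;  PNT prediction ≈ 6.4283.

π(328) = 66 and π(2902) = 419, so π(2902)/π(328) ≈ 6.3485. The PNT-predicted ratio is (2902/ln(2902)) / (328/ln(328)) ≈ 6.4283. The two agree to within a few percent, as expected.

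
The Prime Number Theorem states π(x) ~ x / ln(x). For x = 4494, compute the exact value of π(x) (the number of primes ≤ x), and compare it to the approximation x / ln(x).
π(4494) = 610;  x/ln(x) ≈ 534.33;  relative error ≈ 12.40%.

Directly count primes up to 4494: π(4494) = 610. The PNT approximation gives 4494/ln(4494) ≈ 4494/8.41050 ≈ 534.33. Relative error (π(x) − x/ln(x)) / π(x) ≈ 12.40%; the approximation is known to undercount slightly (Li(x) is a better estimate).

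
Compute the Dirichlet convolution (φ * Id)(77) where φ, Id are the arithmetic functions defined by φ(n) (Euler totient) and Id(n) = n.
(φ * Id)(77) = 273

Divisors of 77: [1, 7, 11, 77]. For each d | 77:
  d = 1: φ(1) · Id(77/1) = 1 · 77 = 77
  d = 7: φ(7) · Id(77/7) = 6 · 11 = 66
  d = 11: φ(11) · Id(77/11) = 10 · 7 = 70
  d = 77: φ(77) · Id(77/77) = 60 · 1 = 60
Summing: (φ * Id)(77) = 77 + 66 + 70 + 60 = 273.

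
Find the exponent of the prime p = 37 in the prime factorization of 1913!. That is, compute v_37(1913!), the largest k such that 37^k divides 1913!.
v_37(1913!) = 52

Legendre's formula: v_p(n!) = Σ_{k ≥ 1} ⌊n / p^k⌋. For p = 37, n = 1913, the terms are:
  ⌊1913/37^1⌋ = ⌊1913/37⌋ = 51
  ⌊1913/37^2⌋ = ⌊1913/1369⌋ = 1
(the next term ⌊1913/37^3⌋ = 0, terminating the sum). Summing: v_37(1913!) = 51 + 1 = 52.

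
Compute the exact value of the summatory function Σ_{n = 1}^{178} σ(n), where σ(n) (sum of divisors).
Σ_{n ≤ 178} σ(n) = 26094

Compute σ(n) for each 1 ≤ n ≤ 178: σ(1) = 1, σ(2) = 3, σ(3) = 4, σ(4) = 7, σ(5) = 6, σ(6) = 12, σ(7) = 8, σ(8) = 15, σ(9) = 13, σ(10) = 18, σ(11) = 12, σ(12) = 28, σ(13) = 14, σ(14) = 24, σ(15) = 24, σ(16) = 31, σ(17) = 18, σ(18) = 39, σ(19) = 20, σ(20) = 42, σ(21) = 32, σ(22) = 36, σ(23) = 24, σ(24) = 60, σ(25) = 31, σ(26) = 42, σ(27) = 40, σ(28) = 56, σ(29) = 30, σ(30) = 72, σ(31) = 32, σ(32) = 63, σ(33) = 48, σ(34) = 54, σ(35) = 48, σ(36) = 91, σ(37) = 38, σ(38) = 60, σ(39) = 56, σ(40) = 90, σ(41) = 42, σ(42) = 96, σ(43) = 44, σ(44) = 84, σ(45) = 78, σ(46) = 72, σ(47) = 48, σ(48) = 124, σ(49) = 57, σ(50) = 93, σ(51) = 72, σ(52) = 98, σ(53) = 54, σ(54) = 120, σ(55) = 72, σ(56) = 120, σ(57) = 80, σ(58) = 90, σ(59) = 60, σ(60) = 168, σ(61) = 62, σ(62) = 96, σ(63) = 104, σ(64) = 127, σ(65) = 84, σ(66) = 144, σ(67) = 68, σ(68) = 126, σ(69) = 96, σ(70) = 144, σ(71) = 72, σ(72) = 195, σ(73) = 74, σ(74) = 114, σ(75) = 124, σ(76) = 140, σ(77) = 96, σ(78) = 168, σ(79) = 80, σ(80) = 186, σ(81) = 121, σ(82) = 126, σ(83) = 84, σ(84) = 224, σ(85) = 108, σ(86) = 132, σ(87) = 120, σ(88) = 180, σ(89) = 90, σ(90) = 234, σ(91) = 112, σ(92) = 168, σ(93) = 128, σ(94) = 144, σ(95) = 120, σ(96) = 252, σ(97) = 98, σ(98) = 171, σ(99) = 156, σ(100) = 217, σ(101) = 102, σ(102) = 216, σ(103) = 104, σ(104) = 210, σ(105) = 192, σ(106) = 162, σ(107) = 108, σ(108) = 280, σ(109) = 110, σ(110) = 216, σ(111) = 152, σ(112) = 248, σ(113) = 114, σ(114) = 240, σ(115) = 144, σ(116) = 210, σ(117) = 182, σ(118) = 180, σ(119) = 144, σ(120) = 360, σ(121) = 133, σ(122) = 186, σ(123) = 168, σ(124) = 224, σ(125) = 156, σ(126) = 312, σ(127) = 128, σ(128) = 255, σ(129) = 176, σ(130) = 252, σ(131) = 132, σ(132) = 336, σ(133) = 160, σ(134) = 204, σ(135) = 240, σ(136) = 270, σ(137) = 138, σ(138) = 288, σ(139) = 140, σ(140) = 336, σ(141) = 192, σ(142) = 216, σ(143) = 168, σ(144) = 403, σ(145) = 180, σ(146) = 222, σ(147) = 228, σ(148) = 266, σ(149) = 150, σ(150) = 372, σ(151) = 152, σ(152) = 300, σ(153) = 234, σ(154) = 288, σ(155) = 192, σ(156) = 392, σ(157) = 158, σ(158) = 240, σ(159) = 216, σ(160) = 378, σ(161) = 192, σ(162) = 363, σ(163) = 164, σ(164) = 294, σ(165) = 288, σ(166) = 252, σ(167) = 168, σ(168) = 480, σ(169) = 183, σ(170) = 324, σ(171) = 260, σ(172) = 308, σ(173) = 174, σ(174) = 360, σ(175) = 248, σ(176) = 372, σ(177) = 240, σ(178) = 270. Summing all 178 values: 26094. (Average order: Σ_{n ≤ x} σ(n) ~ (π²/12) x². For x = 178, (π²/12)·178² ≈ 26059.05.)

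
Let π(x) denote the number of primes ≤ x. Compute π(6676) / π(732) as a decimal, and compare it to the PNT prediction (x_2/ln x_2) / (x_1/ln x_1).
π(6676)/π(732) = 860/129 ≈ 6.6667;  PNT prediction ≈ 6.8309.

π(732) = 129 and π(6676) = 860, so π(6676)/π(732) ≈ 6.6667. The PNT-predicted ratio is (6676/ln(6676)) / (732/ln(732)) ≈ 6.8309. The two agree to within a few percent, as expected.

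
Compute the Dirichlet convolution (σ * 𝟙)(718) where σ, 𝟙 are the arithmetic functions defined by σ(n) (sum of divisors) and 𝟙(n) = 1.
(σ * 𝟙)(718) = 1444

Divisors of 718: [1, 2, 359, 718]. For each d | 718:
  d = 1: σ(1) · 𝟙(718/1) = 1 · 1 = 1
  d = 2: σ(2) · 𝟙(718/2) = 3 · 1 = 3
  d = 359: σ(359) · 𝟙(718/359) = 360 · 1 = 360
  d = 718: σ(718) · 𝟙(718/718) = 1080 · 1 = 1080
Summing: (σ * 𝟙)(718) = 1 + 3 + 360 + 1080 = 1444.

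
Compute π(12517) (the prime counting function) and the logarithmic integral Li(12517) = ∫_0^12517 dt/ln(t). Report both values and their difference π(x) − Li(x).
π(12517) = 1495;  Li(12517) ≈ 1516.02;  π(x) − Li(x) ≈ -21.02.

Direct count of primes ≤ 12517 gives π(12517) = 1495. Numerical evaluation of the logarithmic integral gives Li(12517) ≈ 1516.02. The difference π(x) − Li(x) ≈ -21.02 is typically negative for small/moderate x (Li(x) overestimates), though Littlewood's theorem shows this sign changes infinitely often.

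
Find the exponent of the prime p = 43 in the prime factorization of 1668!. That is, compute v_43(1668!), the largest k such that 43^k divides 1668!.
v_43(1668!) = 38

Legendre's formula: v_p(n!) = Σ_{k ≥ 1} ⌊n / p^k⌋. For p = 43, n = 1668, the terms are:
  ⌊1668/43^1⌋ = ⌊1668/43⌋ = 38
(the next term ⌊1668/43^2⌋ = 0, terminating the sum). Summing: v_43(1668!) = 38 = 38.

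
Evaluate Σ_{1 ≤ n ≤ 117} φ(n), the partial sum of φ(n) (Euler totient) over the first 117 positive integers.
Σ_{n ≤ 117} φ(n) = 4200

Compute φ(n) for each 1 ≤ n ≤ 117: φ(1) = 1, φ(2) = 1, φ(3) = 2, φ(4) = 2, φ(5) = 4, φ(6) = 2, φ(7) = 6, φ(8) = 4, φ(9) = 6, φ(10) = 4, φ(11) = 10, φ(12) = 4, φ(13) = 12, φ(14) = 6, φ(15) = 8, φ(16) = 8, φ(17) = 16, φ(18) = 6, φ(19) = 18, φ(20) = 8, φ(21) = 12, φ(22) = 10, φ(23) = 22, φ(24) = 8, φ(25) = 20, φ(26) = 12, φ(27) = 18, φ(28) = 12, φ(29) = 28, φ(30) = 8, φ(31) = 30, φ(32) = 16, φ(33) = 20, φ(34) = 16, φ(35) = 24, φ(36) = 12, φ(37) = 36, φ(38) = 18, φ(39) = 24, φ(40) = 16, φ(41) = 40, φ(42) = 12, φ(43) = 42, φ(44) = 20, φ(45) = 24, φ(46) = 22, φ(47) = 46, φ(48) = 16, φ(49) = 42, φ(50) = 20, φ(51) = 32, φ(52) = 24, φ(53) = 52, φ(54) = 18, φ(55) = 40, φ(56) = 24, φ(57) = 36, φ(58) = 28, φ(59) = 58, φ(60) = 16, φ(61) = 60, φ(62) = 30, φ(63) = 36, φ(64) = 32, φ(65) = 48, φ(66) = 20, φ(67) = 66, φ(68) = 32, φ(69) = 44, φ(70) = 24, φ(71) = 70, φ(72) = 24, φ(73) = 72, φ(74) = 36, φ(75) = 40, φ(76) = 36, φ(77) = 60, φ(78) = 24, φ(79) = 78, φ(80) = 32, φ(81) = 54, φ(82) = 40, φ(83) = 82, φ(84) = 24, φ(85) = 64, φ(86) = 42, φ(87) = 56, φ(88) = 40, φ(89) = 88, φ(90) = 24, φ(91) = 72, φ(92) = 44, φ(93) = 60, φ(94) = 46, φ(95) = 72, φ(96) = 32, φ(97) = 96, φ(98) = 42, φ(99) = 60, φ(100) = 40, φ(101) = 100, φ(102) = 32, φ(103) = 102, φ(104) = 48, φ(105) = 48, φ(106) = 52, φ(107) = 106, φ(108) = 36, φ(109) = 108, φ(110) = 40, φ(111) = 72, φ(112) = 48, φ(113) = 112, φ(114) = 36, φ(115) = 88, φ(116) = 56, φ(117) = 72. Summing all 117 values: 4200. (Average order: Σ_{n ≤ x} φ(n) ~ (3/π²) x². For x = 117, (3/π²)·117² ≈ 4160.96.)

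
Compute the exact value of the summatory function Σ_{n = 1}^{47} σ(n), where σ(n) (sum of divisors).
Σ_{n ≤ 47} σ(n) = 1806

Compute σ(n) for each 1 ≤ n ≤ 47: σ(1) = 1, σ(2) = 3, σ(3) = 4, σ(4) = 7, σ(5) = 6, σ(6) = 12, σ(7) = 8, σ(8) = 15, σ(9) = 13, σ(10) = 18, σ(11) = 12, σ(12) = 28, σ(13) = 14, σ(14) = 24, σ(15) = 24, σ(16) = 31, σ(17) = 18, σ(18) = 39, σ(19) = 20, σ(20) = 42, σ(21) = 32, σ(22) = 36, σ(23) = 24, σ(24) = 60, σ(25) = 31, σ(26) = 42, σ(27) = 40, σ(28) = 56, σ(29) = 30, σ(30) = 72, σ(31) = 32, σ(32) = 63, σ(33) = 48, σ(34) = 54, σ(35) = 48, σ(36) = 91, σ(37) = 38, σ(38) = 60, σ(39) = 56, σ(40) = 90, σ(41) = 42, σ(42) = 96, σ(43) = 44, σ(44) = 84, σ(45) = 78, σ(46) = 72, σ(47) = 48. Summing all 47 values: 1806. (Average order: Σ_{n ≤ x} σ(n) ~ (π²/12) x². For x = 47, (π²/12)·47² ≈ 1816.83.)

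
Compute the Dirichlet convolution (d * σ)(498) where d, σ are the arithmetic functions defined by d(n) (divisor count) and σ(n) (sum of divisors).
(d * σ)(498) = 2580

Divisors of 498: [1, 2, 3, 6, 83, 166, 249, 498]. For each d | 498:
  d = 1: d(1) · σ(498/1) = 1 · 1008 = 1008
  d = 2: d(2) · σ(498/2) = 2 · 336 = 672
  d = 3: d(3) · σ(498/3) = 2 · 252 = 504
  d = 6: d(6) · σ(498/6) = 4 · 84 = 336
  d = 83: d(83) · σ(498/83) = 2 · 12 = 24
  d = 166: d(166) · σ(498/166) = 4 · 4 = 16
  d = 249: d(249) · σ(498/249) = 4 · 3 = 12
  d = 498: d(498) · σ(498/498) = 8 · 1 = 8
Summing: (d * σ)(498) = 1008 + 672 + 504 + 336 + 24 + 16 + 12 + 8 = 2580.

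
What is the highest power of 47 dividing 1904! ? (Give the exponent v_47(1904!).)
v_47(1904!) = 40

Legendre's formula: v_p(n!) = Σ_{k ≥ 1} ⌊n / p^k⌋. For p = 47, n = 1904, the terms are:
  ⌊1904/47^1⌋ = ⌊1904/47⌋ = 40
(the next term ⌊1904/47^2⌋ = 0, terminating the sum). Summing: v_47(1904!) = 40 = 40.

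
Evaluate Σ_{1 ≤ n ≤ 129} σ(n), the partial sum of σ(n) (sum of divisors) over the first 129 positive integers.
Σ_{n ≤ 129} σ(n) = 13711

Compute σ(n) for each 1 ≤ n ≤ 129: σ(1) = 1, σ(2) = 3, σ(3) = 4, σ(4) = 7, σ(5) = 6, σ(6) = 12, σ(7) = 8, σ(8) = 15, σ(9) = 13, σ(10) = 18, σ(11) = 12, σ(12) = 28, σ(13) = 14, σ(14) = 24, σ(15) = 24, σ(16) = 31, σ(17) = 18, σ(18) = 39, σ(19) = 20, σ(20) = 42, σ(21) = 32, σ(22) = 36, σ(23) = 24, σ(24) = 60, σ(25) = 31, σ(26) = 42, σ(27) = 40, σ(28) = 56, σ(29) = 30, σ(30) = 72, σ(31) = 32, σ(32) = 63, σ(33) = 48, σ(34) = 54, σ(35) = 48, σ(36) = 91, σ(37) = 38, σ(38) = 60, σ(39) = 56, σ(40) = 90, σ(41) = 42, σ(42) = 96, σ(43) = 44, σ(44) = 84, σ(45) = 78, σ(46) = 72, σ(47) = 48, σ(48) = 124, σ(49) = 57, σ(50) = 93, σ(51) = 72, σ(52) = 98, σ(53) = 54, σ(54) = 120, σ(55) = 72, σ(56) = 120, σ(57) = 80, σ(58) = 90, σ(59) = 60, σ(60) = 168, σ(61) = 62, σ(62) = 96, σ(63) = 104, σ(64) = 127, σ(65) = 84, σ(66) = 144, σ(67) = 68, σ(68) = 126, σ(69) = 96, σ(70) = 144, σ(71) = 72, σ(72) = 195, σ(73) = 74, σ(74) = 114, σ(75) = 124, σ(76) = 140, σ(77) = 96, σ(78) = 168, σ(79) = 80, σ(80) = 186, σ(81) = 121, σ(82) = 126, σ(83) = 84, σ(84) = 224, σ(85) = 108, σ(86) = 132, σ(87) = 120, σ(88) = 180, σ(89) = 90, σ(90) = 234, σ(91) = 112, σ(92) = 168, σ(93) = 128, σ(94) = 144, σ(95) = 120, σ(96) = 252, σ(97) = 98, σ(98) = 171, σ(99) = 156, σ(100) = 217, σ(101) = 102, σ(102) = 216, σ(103) = 104, σ(104) = 210, σ(105) = 192, σ(106) = 162, σ(107) = 108, σ(108) = 280, σ(109) = 110, σ(110) = 216, σ(111) = 152, σ(112) = 248, σ(113) = 114, σ(114) = 240, σ(115) = 144, σ(116) = 210, σ(117) = 182, σ(118) = 180, σ(119) = 144, σ(120) = 360, σ(121) = 133, σ(122) = 186, σ(123) = 168, σ(124) = 224, σ(125) = 156, σ(126) = 312, σ(127) = 128, σ(128) = 255, σ(129) = 176. Summing all 129 values: 13711. (Average order: Σ_{n ≤ x} σ(n) ~ (π²/12) x². For x = 129, (π²/12)·129² ≈ 13686.67.)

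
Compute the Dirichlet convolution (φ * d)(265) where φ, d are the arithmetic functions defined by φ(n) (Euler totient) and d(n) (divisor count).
(φ * d)(265) = 324

Divisors of 265: [1, 5, 53, 265]. For each d | 265:
  d = 1: φ(1) · d(265/1) = 1 · 4 = 4
  d = 5: φ(5) · d(265/5) = 4 · 2 = 8
  d = 53: φ(53) · d(265/53) = 52 · 2 = 104
  d = 265: φ(265) · d(265/265) = 208 · 1 = 208
Summing: (φ * d)(265) = 4 + 8 + 104 + 208 = 324.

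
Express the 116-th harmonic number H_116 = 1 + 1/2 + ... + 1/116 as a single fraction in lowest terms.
H_116 = 92723052988307480317436790993517488799788772043569/17379782769567790172972927968296006432665936992320

Direct summation: H_116 = 1 + 1/2 + ... + 1/116. The least common denominator is lcm(1, ..., 116) = 955888052326228459513511038256280353796626534577600; over this denominator the numerator is 955888052326228459513511038256280353796626534577600 + 477944026163114229756755519128140176898313267288800 + 318629350775409486504503679418760117932208844859200 + 238972013081557114878377759564070088449156633644400 + 191177610465245691902702207651256070759325306915520 + 159314675387704743252251839709380058966104422429600 + 136555436046604065644787291179468621970946647796800 + 119486006540778557439188879782035044224578316822200 + 106209783591803162168167893139586705977402948286400 + 95588805232622845951351103825628035379662653457760 + 86898913847838950864864639841480032163329684961600 + 79657337693852371626125919854690029483052211214800 + 73529850178940650731808541404329257984355887275200 + 68277718023302032822393645589734310985473323898400 + 63725870155081897300900735883752023586441768971840 + 59743003270389278719594439891017522112289158411100 + 56228708960366379971383002250369432576272149092800 + 53104891795901581084083946569793352988701474143200 + 50309897490854129448079528329277913357717186030400 + 47794402616311422975675551912814017689831326728880 + 45518478682201355214929097059822873990315549265600 + 43449456923919475432432319920740016081664842480800 + 41560350101140367804935262532881754512896805851200 + 39828668846926185813062959927345014741526105607400 + 38235522093049138380540441530251214151865061383104 + 36764925089470325365904270702164628992177943637600 + 35403261197267720722722631046528901992467649428800 + 34138859011651016411196822794867155492736661949200 + 32961656976766498603914173732975184613676777054400 + 31862935077540948650450367941876011793220884485920 + 30835098462136401919790678653428398509568597889600 + 29871501635194639359797219945508761056144579205550 + 28966304615946316954954879947160010721109894987200 + 28114354480183189985691501125184716288136074546400 + 27311087209320813128957458235893724394189329559360 + 26552445897950790542041973284896676494350737071600 + 25834812225033201608473271304223793345854771204800 + 25154948745427064724039764164638956678858593015200 + 24509950059646883577269513801443085994785295758400 + 23897201308155711487837775956407008844915663364440 + 23314342739664108768622220445275130580405525233600 + 22759239341100677607464548529911436995157774632800 + 22229954705261126965430489261773961716200617083200 + 21724728461959737716216159960370008040832421240400 + 21241956718360632433633578627917341195480589657280 + 20780175050570183902467631266440877256448402925600 + 20338043666515499138585341239495326676523968820800 + 19914334423463092906531479963672507370763052803700 + 19507919435229152234969613025638374567278092542400 + 19117761046524569190270220765125607075932530691552 + 18742902986788793323794334083456477525424049697600 + 18382462544735162682952135351082314496088971818800 + 18035623628796763387047378080307176486728802539200 + 17701630598633860361361315523264450996233824714400 + 17379782769567790172972927968296006432665936992320 + 17069429505825508205598411397433577746368330974600 + 16769965830284709816026509443092637785905728676800 + 16480828488383249301957086866487592306838388527200 + 16201492412308956940906966750106446674519093806400 + 15931467538770474325225183970938005896610442242960 + 15670295939774237041205098987807874652403713681600 + 15417549231068200959895339326714199254784298944800 + 15172826227400451738309699019940957996771849755200 + 14935750817597319679898609972754380528072289602775 + 14705970035788130146361708280865851596871177455040 + 14483152307973158477477439973580005360554947493600 + 14266985855615350141992702063526572444725769172800 + 14057177240091594992845750562592358144068037273200 + 13853450033713455934978420844293918170965601950400 + 13655543604660406564478729117946862197094664779680 + 13463212004594767035401563919102540194318683585600 + 13276222948975395271020986642448338247175368535800 + 13094356881181211774157685455565484298583925131200 + 12917406112516600804236635652111896672927385602400 + 12745174031016379460180147176750404717288353794368 + 12577474372713532362019882082319478339429296507600 + 12414130549691278694980662834497147451904240708800 + 12254975029823441788634756900721542997392647879200 + 12099848763623145057133051117168105744261095374400 + 11948600654077855743918887978203504422457831682220 + 11801087065755906907574210348842967330822549809600 + 11657171369832054384311110222637565290202762616800 + 11516723522002752524259169135617835587911163067200 + 11379619670550338803732274264955718497578887316400 + 11245741792073275994276600450073886515254429818560 + 11114977352630563482715244630886980858100308541600 + 10987218992255499534638057910991728204558925684800 + 10862364230979868858108079980185004020416210620200 + 10740315194676724264196753238834610716816028478400 + 10620978359180316216816789313958670597740294828640 + 10504264311277235818829791629189893997765126753600 + 10390087525285091951233815633220438628224201462800 + 10278366154045467306596892884476132836522865963200 + 10169021833257749569292670619747663338261984410400 + 10061979498170825889615905665855582671543437206080 + 9957167211731546453265739981836253685381526401850 + 9854516003363179994984649878930725296872438500800 + 9753959717614576117484806512819187283639046271200 + 9655434871982105651651626649053336907036631662400 + 9558880523262284595135110382562803537966265345776 + 9464238141843846133797138992636439146501252817600 + 9371451493394396661897167041728238762712024848800 + 9280466527439111257412728526760003434918704219200 + 9191231272367581341476067675541157248044485909400 + 9103695736440271042985819411964574798063109853120 + 9017811814398381693523689040153588243364401269600 + 8933533199310546350593561105198881811183425556800 + 8850815299316930180680657761632225498116912357200 + 8769615158956224399206523286754865631161711326400 + 8689891384783895086486463984148003216332968496160 + 8611604075011067202824423768074597781951590401600 + 8534714752912754102799205698716788873184165487300 + 8459186303771933270031071135011330564571916235200 + 8384982915142354908013254721546318892952864338400 + 8312070020228073560987052506576350902579361170240 + 8240414244191624650978543433243796153419194263600 = 5099767914356911417459023504643461883988382462396295, so H_116 = 5099767914356911417459023504643461883988382462396295/955888052326228459513511038256280353796626534577600; reducing by gcd(5099767914356911417459023504643461883988382462396295, 955888052326228459513511038256280353796626534577600) = 55 gives 92723052988307480317436790993517488799788772043569/17379782769567790172972927968296006432665936992320 ≈ 5.33511. (The PNT-adjacent estimate ln(116) + γ ≈ 5.33081 matches within O(1/n).)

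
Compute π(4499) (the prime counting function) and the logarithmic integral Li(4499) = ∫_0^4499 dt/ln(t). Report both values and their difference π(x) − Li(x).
π(4499) = 610;  Li(4499) ≈ 625.10;  π(x) − Li(x) ≈ -15.10.

Direct count of primes ≤ 4499 gives π(4499) = 610. Numerical evaluation of the logarithmic integral gives Li(4499) ≈ 625.10. The difference π(x) − Li(x) ≈ -15.10 is typically negative for small/moderate x (Li(x) overestimates), though Littlewood's theorem shows this sign changes infinitely often.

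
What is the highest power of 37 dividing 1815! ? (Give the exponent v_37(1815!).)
v_37(1815!) = 50

Legendre's formula: v_p(n!) = Σ_{k ≥ 1} ⌊n / p^k⌋. For p = 37, n = 1815, the terms are:
  ⌊1815/37^1⌋ = ⌊1815/37⌋ = 49
  ⌊1815/37^2⌋ = ⌊1815/1369⌋ = 1
(the next term ⌊1815/37^3⌋ = 0, terminating the sum). Summing: v_37(1815!) = 49 + 1 = 50.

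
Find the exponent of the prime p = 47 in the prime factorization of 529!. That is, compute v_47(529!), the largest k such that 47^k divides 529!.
v_47(529!) = 11

Legendre's formula: v_p(n!) = Σ_{k ≥ 1} ⌊n / p^k⌋. For p = 47, n = 529, the terms are:
  ⌊529/47^1⌋ = ⌊529/47⌋ = 11
(the next term ⌊529/47^2⌋ = 0, terminating the sum). Summing: v_47(529!) = 11 = 11.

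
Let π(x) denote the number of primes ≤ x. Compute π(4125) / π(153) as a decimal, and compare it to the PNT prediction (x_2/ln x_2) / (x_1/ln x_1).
π(4125)/π(153) = 566/36 ≈ 15.7222;  PNT prediction ≈ 16.2916.

π(153) = 36 and π(4125) = 566, so π(4125)/π(153) ≈ 15.7222. The PNT-predicted ratio is (4125/ln(4125)) / (153/ln(153)) ≈ 16.2916. The two agree to within a few percent, as expected.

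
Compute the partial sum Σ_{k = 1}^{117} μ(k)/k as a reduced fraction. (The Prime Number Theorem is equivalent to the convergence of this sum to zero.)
Σ μ(k)/k = -11695632086357284237991577642263648122717789/451572209148822968402074375593480892761066957

Values of μ(k) for 1 ≤ k ≤ 117: μ(1) = 1, μ(2) = -1, μ(3) = -1, μ(5) = -1, μ(6) = 1, μ(7) = -1, μ(10) = 1, μ(11) = -1, μ(13) = -1, μ(14) = 1, μ(15) = 1, μ(17) = -1, μ(19) = -1, μ(21) = 1, μ(22) = 1, μ(23) = -1, μ(26) = 1, μ(29) = -1, μ(30) = -1, μ(31) = -1, μ(33) = 1, μ(34) = 1, μ(35) = 1, μ(37) = -1, μ(38) = 1, μ(39) = 1, μ(41) = -1, μ(42) = -1, μ(43) = -1, μ(46) = 1, μ(47) = -1, μ(51) = 1, μ(53) = -1, μ(55) = 1, μ(57) = 1, μ(58) = 1, μ(59) = -1, μ(61) = -1, μ(62) = 1, μ(65) = 1, μ(66) = -1, μ(67) = -1, μ(69) = 1, μ(70) = -1, μ(71) = -1, μ(73) = -1, μ(74) = 1, μ(77) = 1, μ(78) = -1, μ(79) = -1, μ(82) = 1, μ(83) = -1, μ(85) = 1, μ(86) = 1, μ(87) = 1, μ(89) = -1, μ(91) = 1, μ(93) = 1, μ(94) = 1, μ(95) = 1, μ(97) = -1, μ(101) = -1, μ(102) = -1, μ(103) = -1, μ(105) = -1, μ(106) = 1, μ(107) = -1, μ(109) = -1, μ(110) = -1, μ(111) = 1, μ(113) = -1, μ(114) = -1, μ(115) = 1, with μ = 0 on non-squarefree integers. Summing μ(k)/k for k where μ(k) ≠ 0 gives -11695632086357284237991577642263648122717789/451572209148822968402074375593480892761066957 ≈ -0.0259. (PNT ⟺ this sum → 0 as n → ∞.)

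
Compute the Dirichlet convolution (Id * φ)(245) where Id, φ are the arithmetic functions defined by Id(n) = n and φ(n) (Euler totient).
(Id * φ)(245) = 1197

Divisors of 245: [1, 5, 7, 35, 49, 245]. For each d | 245:
  d = 1: Id(1) · φ(245/1) = 1 · 168 = 168
  d = 5: Id(5) · φ(245/5) = 5 · 42 = 210
  d = 7: Id(7) · φ(245/7) = 7 · 24 = 168
  d = 35: Id(35) · φ(245/35) = 35 · 6 = 210
  d = 49: Id(49) · φ(245/49) = 49 · 4 = 196
  d = 245: Id(245) · φ(245/245) = 245 · 1 = 245
Summing: (Id * φ)(245) = 168 + 210 + 168 + 210 + 196 + 245 = 1197.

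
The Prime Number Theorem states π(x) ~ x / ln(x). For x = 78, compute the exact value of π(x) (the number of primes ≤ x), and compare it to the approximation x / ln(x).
π(78) = 21;  x/ln(x) ≈ 17.90;  relative error ≈ 14.75%.

Directly count primes up to 78: π(78) = 21. The PNT approximation gives 78/ln(78) ≈ 78/4.35671 ≈ 17.90. Relative error (π(x) − x/ln(x)) / π(x) ≈ 14.75%; the approximation is known to undercount slightly (Li(x) is a better estimate).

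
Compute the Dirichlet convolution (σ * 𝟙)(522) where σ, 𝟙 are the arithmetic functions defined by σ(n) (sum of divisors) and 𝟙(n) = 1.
(σ * 𝟙)(522) = 2232

Divisors of 522: [1, 2, 3, 6, 9, 18, 29, 58, 87, 174, 261, 522]. For each d | 522:
  d = 1: σ(1) · 𝟙(522/1) = 1 · 1 = 1
  d = 2: σ(2) · 𝟙(522/2) = 3 · 1 = 3
  d = 3: σ(3) · 𝟙(522/3) = 4 · 1 = 4
  d = 6: σ(6) · 𝟙(522/6) = 12 · 1 = 12
  d = 9: σ(9) · 𝟙(522/9) = 13 · 1 = 13
  d = 18: σ(18) · 𝟙(522/18) = 39 · 1 = 39
  d = 29: σ(29) · 𝟙(522/29) = 30 · 1 = 30
  d = 58: σ(58) · 𝟙(522/58) = 90 · 1 = 90
  d = 87: σ(87) · 𝟙(522/87) = 120 · 1 = 120
  d = 174: σ(174) · 𝟙(522/174) = 360 · 1 = 360
  d = 261: σ(261) · 𝟙(522/261) = 390 · 1 = 390
  d = 522: σ(522) · 𝟙(522/522) = 1170 · 1 = 1170
Summing: (σ * 𝟙)(522) = 1 + 3 + 4 + 12 + 13 + 39 + 30 + 90 + 120 + 360 + 390 + 1170 = 2232.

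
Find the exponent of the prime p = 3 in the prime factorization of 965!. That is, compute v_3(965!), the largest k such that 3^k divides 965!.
v_3(965!) = 478

Legendre's formula: v_p(n!) = Σ_{k ≥ 1} ⌊n / p^k⌋. For p = 3, n = 965, the terms are:
  ⌊965/3^1⌋ = ⌊965/3⌋ = 321
  ⌊965/3^2⌋ = ⌊965/9⌋ = 107
  ⌊965/3^3⌋ = ⌊965/27⌋ = 35
  ⌊965/3^4⌋ = ⌊965/81⌋ = 11
  ⌊965/3^5⌋ = ⌊965/243⌋ = 3
  ⌊965/3^6⌋ = ⌊965/729⌋ = 1
(the next term ⌊965/3^7⌋ = 0, terminating the sum). Summing: v_3(965!) = 321 + 107 + 35 + 11 + 3 + 1 = 478.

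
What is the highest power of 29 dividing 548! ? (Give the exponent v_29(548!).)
v_29(548!) = 18

Legendre's formula: v_p(n!) = Σ_{k ≥ 1} ⌊n / p^k⌋. For p = 29, n = 548, the terms are:
  ⌊548/29^1⌋ = ⌊548/29⌋ = 18
(the next term ⌊548/29^2⌋ = 0, terminating the sum). Summing: v_29(548!) = 18 = 18.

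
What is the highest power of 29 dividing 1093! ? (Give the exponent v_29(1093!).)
v_29(1093!) = 38

Legendre's formula: v_p(n!) = Σ_{k ≥ 1} ⌊n / p^k⌋. For p = 29, n = 1093, the terms are:
  ⌊1093/29^1⌋ = ⌊1093/29⌋ = 37
  ⌊1093/29^2⌋ = ⌊1093/841⌋ = 1
(the next term ⌊1093/29^3⌋ = 0, terminating the sum). Summing: v_29(1093!) = 37 + 1 = 38.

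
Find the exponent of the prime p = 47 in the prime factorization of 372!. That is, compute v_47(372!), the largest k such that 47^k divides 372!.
v_47(372!) = 7

Legendre's formula: v_p(n!) = Σ_{k ≥ 1} ⌊n / p^k⌋. For p = 47, n = 372, the terms are:
  ⌊372/47^1⌋ = ⌊372/47⌋ = 7
(the next term ⌊372/47^2⌋ = 0, terminating the sum). Summing: v_47(372!) = 7 = 7.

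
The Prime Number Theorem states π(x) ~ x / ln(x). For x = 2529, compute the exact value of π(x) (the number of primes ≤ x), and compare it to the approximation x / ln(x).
π(2529) = 369;  x/ln(x) ≈ 322.76;  relative error ≈ 12.53%.

Directly count primes up to 2529: π(2529) = 369. The PNT approximation gives 2529/ln(2529) ≈ 2529/7.83558 ≈ 322.76. Relative error (π(x) − x/ln(x)) / π(x) ≈ 12.53%; the approximation is known to undercount slightly (Li(x) is a better estimate).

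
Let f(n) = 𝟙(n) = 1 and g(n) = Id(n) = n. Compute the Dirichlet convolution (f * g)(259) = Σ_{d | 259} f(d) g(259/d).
(𝟙 * Id)(259) = 304

Divisors of 259: [1, 7, 37, 259]. For each d | 259:
  d = 1: 𝟙(1) · Id(259/1) = 1 · 259 = 259
  d = 7: 𝟙(7) · Id(259/7) = 1 · 37 = 37
  d = 37: 𝟙(37) · Id(259/37) = 1 · 7 = 7
  d = 259: 𝟙(259) · Id(259/259) = 1 · 1 = 1
Summing: (𝟙 * Id)(259) = 259 + 37 + 7 + 1 = 304.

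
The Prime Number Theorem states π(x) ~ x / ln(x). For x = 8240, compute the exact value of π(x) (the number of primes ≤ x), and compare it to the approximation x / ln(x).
π(8240) = 1034;  x/ln(x) ≈ 913.85;  relative error ≈ 11.62%.

Directly count primes up to 8240: π(8240) = 1034. The PNT approximation gives 8240/ln(8240) ≈ 8240/9.01676 ≈ 913.85. Relative error (π(x) − x/ln(x)) / π(x) ≈ 11.62%; the approximation is known to undercount slightly (Li(x) is a better estimate).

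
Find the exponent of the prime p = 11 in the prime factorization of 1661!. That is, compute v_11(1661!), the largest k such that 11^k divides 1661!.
v_11(1661!) = 165

Legendre's formula: v_p(n!) = Σ_{k ≥ 1} ⌊n / p^k⌋. For p = 11, n = 1661, the terms are:
  ⌊1661/11^1⌋ = ⌊1661/11⌋ = 151
  ⌊1661/11^2⌋ = ⌊1661/121⌋ = 13
  ⌊1661/11^3⌋ = ⌊1661/1331⌋ = 1
(the next term ⌊1661/11^4⌋ = 0, terminating the sum). Summing: v_11(1661!) = 151 + 13 + 1 = 165.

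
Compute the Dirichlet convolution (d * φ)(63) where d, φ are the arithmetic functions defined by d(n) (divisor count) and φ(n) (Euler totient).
(d * φ)(63) = 104

Divisors of 63: [1, 3, 7, 9, 21, 63]. For each d | 63:
  d = 1: d(1) · φ(63/1) = 1 · 36 = 36
  d = 3: d(3) · φ(63/3) = 2 · 12 = 24
  d = 7: d(7) · φ(63/7) = 2 · 6 = 12
  d = 9: d(9) · φ(63/9) = 3 · 6 = 18
  d = 21: d(21) · φ(63/21) = 4 · 2 = 8
  d = 63: d(63) · φ(63/63) = 6 · 1 = 6
Summing: (d * φ)(63) = 36 + 24 + 12 + 18 + 8 + 6 = 104.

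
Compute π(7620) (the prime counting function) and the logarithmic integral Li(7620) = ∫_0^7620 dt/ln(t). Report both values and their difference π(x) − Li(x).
π(7620) = 967;  Li(7620) ≈ 984.02;  π(x) − Li(x) ≈ -17.02.

Direct count of primes ≤ 7620 gives π(7620) = 967. Numerical evaluation of the logarithmic integral gives Li(7620) ≈ 984.02. The difference π(x) − Li(x) ≈ -17.02 is typically negative for small/moderate x (Li(x) overestimates), though Littlewood's theorem shows this sign changes infinitely often.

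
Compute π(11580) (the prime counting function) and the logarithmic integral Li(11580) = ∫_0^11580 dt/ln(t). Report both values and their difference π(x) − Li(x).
π(11580) = 1393;  Li(11580) ≈ 1416.30;  π(x) − Li(x) ≈ -23.30.

Direct count of primes ≤ 11580 gives π(11580) = 1393. Numerical evaluation of the logarithmic integral gives Li(11580) ≈ 1416.30. The difference π(x) − Li(x) ≈ -23.30 is typically negative for small/moderate x (Li(x) overestimates), though Littlewood's theorem shows this sign changes infinitely often.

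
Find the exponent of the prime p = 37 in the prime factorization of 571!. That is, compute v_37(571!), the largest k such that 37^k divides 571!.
v_37(571!) = 15

Legendre's formula: v_p(n!) = Σ_{k ≥ 1} ⌊n / p^k⌋. For p = 37, n = 571, the terms are:
  ⌊571/37^1⌋ = ⌊571/37⌋ = 15
(the next term ⌊571/37^2⌋ = 0, terminating the sum). Summing: v_37(571!) = 15 = 15.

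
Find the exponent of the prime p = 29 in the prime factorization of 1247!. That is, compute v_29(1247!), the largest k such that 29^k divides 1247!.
v_29(1247!) = 44

Legendre's formula: v_p(n!) = Σ_{k ≥ 1} ⌊n / p^k⌋. For p = 29, n = 1247, the terms are:
  ⌊1247/29^1⌋ = ⌊1247/29⌋ = 43
  ⌊1247/29^2⌋ = ⌊1247/841⌋ = 1
(the next term ⌊1247/29^3⌋ = 0, terminating the sum). Summing: v_29(1247!) = 43 + 1 = 44.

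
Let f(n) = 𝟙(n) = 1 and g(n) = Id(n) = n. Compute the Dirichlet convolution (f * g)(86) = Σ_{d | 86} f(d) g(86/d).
(𝟙 * Id)(86) = 132

Divisors of 86: [1, 2, 43, 86]. For each d | 86:
  d = 1: 𝟙(1) · Id(86/1) = 1 · 86 = 86
  d = 2: 𝟙(2) · Id(86/2) = 1 · 43 = 43
  d = 43: 𝟙(43) · Id(86/43) = 1 · 2 = 2
  d = 86: 𝟙(86) · Id(86/86) = 1 · 1 = 1
Summing: (𝟙 * Id)(86) = 86 + 43 + 2 + 1 = 132.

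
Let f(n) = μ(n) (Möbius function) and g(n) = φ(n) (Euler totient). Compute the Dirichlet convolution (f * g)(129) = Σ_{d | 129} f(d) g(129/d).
(μ * φ)(129) = 41

Divisors of 129: [1, 3, 43, 129]. For each d | 129:
  d = 1: μ(1) · φ(129/1) = 1 · 84 = 84
  d = 3: μ(3) · φ(129/3) = -1 · 42 = -42
  d = 43: μ(43) · φ(129/43) = -1 · 2 = -2
  d = 129: μ(129) · φ(129/129) = 1 · 1 = 1
Summing: (μ * φ)(129) = 84 + -42 + -2 + 1 = 41.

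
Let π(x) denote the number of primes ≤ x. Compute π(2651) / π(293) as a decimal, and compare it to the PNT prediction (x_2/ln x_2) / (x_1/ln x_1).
π(2651)/π(293) = 383/62 ≈ 6.1774;  PNT prediction ≈ 6.5197.

π(293) = 62 and π(2651) = 383, so π(2651)/π(293) ≈ 6.1774. The PNT-predicted ratio is (2651/ln(2651)) / (293/ln(293)) ≈ 6.5197. The two agree to within a few percent, as expected.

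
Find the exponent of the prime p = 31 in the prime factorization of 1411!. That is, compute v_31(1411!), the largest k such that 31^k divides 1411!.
v_31(1411!) = 46

Legendre's formula: v_p(n!) = Σ_{k ≥ 1} ⌊n / p^k⌋. For p = 31, n = 1411, the terms are:
  ⌊1411/31^1⌋ = ⌊1411/31⌋ = 45
  ⌊1411/31^2⌋ = ⌊1411/961⌋ = 1
(the next term ⌊1411/31^3⌋ = 0, terminating the sum). Summing: v_31(1411!) = 45 + 1 = 46.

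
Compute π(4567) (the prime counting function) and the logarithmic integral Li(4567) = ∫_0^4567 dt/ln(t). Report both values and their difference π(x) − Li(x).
π(4567) = 619;  Li(4567) ≈ 633.17;  π(x) − Li(x) ≈ -14.17.

Direct count of primes ≤ 4567 gives π(4567) = 619. Numerical evaluation of the logarithmic integral gives Li(4567) ≈ 633.17. The difference π(x) − Li(x) ≈ -14.17 is typically negative for small/moderate x (Li(x) overestimates), though Littlewood's theorem shows this sign changes infinitely often.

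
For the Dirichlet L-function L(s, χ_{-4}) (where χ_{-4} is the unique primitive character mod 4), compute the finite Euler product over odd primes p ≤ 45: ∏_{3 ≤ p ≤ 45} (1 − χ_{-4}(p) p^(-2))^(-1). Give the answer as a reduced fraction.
∏ = 11477831542914938630143/12524769798782976000000

The odd primes p ≤ 45 are [3, 5, 7, 11, 13, 17, 19, 23, 29, 31, 37, 41, 43]. For each, χ(p) = 1 if p ≡ 1 mod 4, χ(p) = −1 if p ≡ 3 mod 4. Taking (1 − χ(p)/p^2)^(-1) = p^2/(p^2 − χ(p)): (1 − (-1)/3^2)^(-1) · (1 − (1)/5^2)^(-1) · (1 − (-1)/7^2)^(-1) · (1 − (-1)/11^2)^(-1) · (1 − (1)/13^2)^(-1) · (1 − (1)/17^2)^(-1) · (1 − (-1)/19^2)^(-1) · (1 − (-1)/23^2)^(-1) · (1 − (1)/29^2)^(-1) · (1 − (-1)/31^2)^(-1) · (1 − (1)/37^2)^(-1) · (1 − (1)/41^2)^(-1) · (1 − (-1)/43^2)^(-1) = 11477831542914938630143/12524769798782976000000.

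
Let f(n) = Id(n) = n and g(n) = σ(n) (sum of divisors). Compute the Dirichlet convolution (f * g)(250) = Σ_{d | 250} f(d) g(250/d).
(Id * σ)(250) = 2930

Divisors of 250: [1, 2, 5, 10, 25, 50, 125, 250]. For each d | 250:
  d = 1: Id(1) · σ(250/1) = 1 · 468 = 468
  d = 2: Id(2) · σ(250/2) = 2 · 156 = 312
  d = 5: Id(5) · σ(250/5) = 5 · 93 = 465
  d = 10: Id(10) · σ(250/10) = 10 · 31 = 310
  d = 25: Id(25) · σ(250/25) = 25 · 18 = 450
  d = 50: Id(50) · σ(250/50) = 50 · 6 = 300
  d = 125: Id(125) · σ(250/125) = 125 · 3 = 375
  d = 250: Id(250) · σ(250/250) = 250 · 1 = 250
Summing: (Id * σ)(250) = 468 + 312 + 465 + 310 + 450 + 300 + 375 + 250 = 2930.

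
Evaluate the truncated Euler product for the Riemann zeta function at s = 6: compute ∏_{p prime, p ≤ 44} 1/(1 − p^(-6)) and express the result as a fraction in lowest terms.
∏ = 58415599349237689613444204788995855063746535337692192433390985/57419764821752678419559868369284941010851064169028064391462912

The primes p ≤ 44 are [2, 3, 5, 7, 11, 13, 17, 19, 23, 29, 31, 37, 41, 43]. For each prime, (1 − 1/p^6)^(-1) = p^6 / (p^6 − 1). The product is (1 − 1/2^6)^(-1), (1 − 1/3^6)^(-1), (1 − 1/5^6)^(-1), (1 − 1/7^6)^(-1), (1 − 1/11^6)^(-1), (1 − 1/13^6)^(-1), (1 − 1/17^6)^(-1), (1 − 1/19^6)^(-1), (1 − 1/23^6)^(-1), (1 − 1/29^6)^(-1), (1 − 1/31^6)^(-1), (1 − 1/37^6)^(-1), (1 − 1/41^6)^(-1), (1 − 1/43^6)^(-1) = ∏ p^6 / (p^6 − 1) = 58415599349237689613444204788995855063746535337692192433390985/57419764821752678419559868369284941010851064169028064391462912.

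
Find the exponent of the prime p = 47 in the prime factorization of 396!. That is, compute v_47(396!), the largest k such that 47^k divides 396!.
v_47(396!) = 8

Legendre's formula: v_p(n!) = Σ_{k ≥ 1} ⌊n / p^k⌋. For p = 47, n = 396, the terms are:
  ⌊396/47^1⌋ = ⌊396/47⌋ = 8
(the next term ⌊396/47^2⌋ = 0, terminating the sum). Summing: v_47(396!) = 8 = 8.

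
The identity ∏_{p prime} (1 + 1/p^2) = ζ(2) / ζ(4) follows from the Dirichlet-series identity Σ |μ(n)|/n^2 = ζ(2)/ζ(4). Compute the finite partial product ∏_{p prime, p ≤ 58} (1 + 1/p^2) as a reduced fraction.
∏ = 5396954168104720000000000/3563579332076505044832837

The primes p ≤ 58 are [2, 3, 5, 7, 11, 13, 17, 19, 23, 29, 31, 37, 41, 43, 47, 53]. For each, (1 + 1/p^2) = (p^2 + 1)/p^2. Multiplying these fractions over p ∈ [2, 3, 5, 7, 11, 13, 17, 19, 23, 29, 31, 37, 41, 43, 47, 53] gives 5396954168104720000000000/3563579332076505044832837. (In the limit P → ∞ this tends to ζ(2)/ζ(4).)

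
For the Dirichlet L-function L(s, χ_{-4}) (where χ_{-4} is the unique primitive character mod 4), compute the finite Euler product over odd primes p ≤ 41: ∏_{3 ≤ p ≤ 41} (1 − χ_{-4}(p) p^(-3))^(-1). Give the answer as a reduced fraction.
∏ = 317583502136600214370347226405/327754858760764671044087709696

The odd primes p ≤ 41 are [3, 5, 7, 11, 13, 17, 19, 23, 29, 31, 37, 41]. For each, χ(p) = 1 if p ≡ 1 mod 4, χ(p) = −1 if p ≡ 3 mod 4. Taking (1 − χ(p)/p^3)^(-1) = p^3/(p^3 − χ(p)): (1 − (-1)/3^3)^(-1) · (1 − (1)/5^3)^(-1) · (1 − (-1)/7^3)^(-1) · (1 − (-1)/11^3)^(-1) · (1 − (1)/13^3)^(-1) · (1 − (1)/17^3)^(-1) · (1 − (-1)/19^3)^(-1) · (1 − (-1)/23^3)^(-1) · (1 − (1)/29^3)^(-1) · (1 − (-1)/31^3)^(-1) · (1 − (1)/37^3)^(-1) · (1 − (1)/41^3)^(-1) = 317583502136600214370347226405/327754858760764671044087709696.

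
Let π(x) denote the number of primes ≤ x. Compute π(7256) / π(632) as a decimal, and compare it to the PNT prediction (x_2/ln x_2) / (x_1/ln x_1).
π(7256)/π(632) = 928/115 ≈ 8.0696;  PNT prediction ≈ 8.3288.

π(632) = 115 and π(7256) = 928, so π(7256)/π(632) ≈ 8.0696. The PNT-predicted ratio is (7256/ln(7256)) / (632/ln(632)) ≈ 8.3288. The two agree to within a few percent, as expected.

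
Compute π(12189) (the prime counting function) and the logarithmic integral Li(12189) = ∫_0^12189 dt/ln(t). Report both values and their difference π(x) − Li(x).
π(12189) = 1457;  Li(12189) ≈ 1481.20;  π(x) − Li(x) ≈ -24.20.

Direct count of primes ≤ 12189 gives π(12189) = 1457. Numerical evaluation of the logarithmic integral gives Li(12189) ≈ 1481.20. The difference π(x) − Li(x) ≈ -24.20 is typically negative for small/moderate x (Li(x) overestimates), though Littlewood's theorem shows this sign changes infinitely often.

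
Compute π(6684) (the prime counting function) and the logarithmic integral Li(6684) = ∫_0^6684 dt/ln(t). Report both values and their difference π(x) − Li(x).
π(6684) = 861;  Li(6684) ≈ 878.55;  π(x) − Li(x) ≈ -17.55.

Direct count of primes ≤ 6684 gives π(6684) = 861. Numerical evaluation of the logarithmic integral gives Li(6684) ≈ 878.55. The difference π(x) − Li(x) ≈ -17.55 is typically negative for small/moderate x (Li(x) overestimates), though Littlewood's theorem shows this sign changes infinitely often.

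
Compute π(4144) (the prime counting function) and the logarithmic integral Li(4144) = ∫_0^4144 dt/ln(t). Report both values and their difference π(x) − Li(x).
π(4144) = 570;  Li(4144) ≈ 582.69;  π(x) − Li(x) ≈ -12.69.

Direct count of primes ≤ 4144 gives π(4144) = 570. Numerical evaluation of the logarithmic integral gives Li(4144) ≈ 582.69. The difference π(x) − Li(x) ≈ -12.69 is typically negative for small/moderate x (Li(x) overestimates), though Littlewood's theorem shows this sign changes infinitely often.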